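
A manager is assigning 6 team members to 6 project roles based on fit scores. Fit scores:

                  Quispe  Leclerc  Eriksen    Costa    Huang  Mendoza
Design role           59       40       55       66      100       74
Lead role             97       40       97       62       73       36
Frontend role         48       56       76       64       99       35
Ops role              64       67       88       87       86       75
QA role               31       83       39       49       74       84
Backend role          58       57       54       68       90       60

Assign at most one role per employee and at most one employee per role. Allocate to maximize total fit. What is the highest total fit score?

Max total: 509 pts

This is a one-to-one assignment (maximum-weight bipartite matching).
Optimal: Quispe→Lead role (97 pts), Leclerc→QA role (83 pts), Eriksen→Ops role (88 pts), Costa→Backend role (68 pts), Huang→Frontend role (99 pts), Mendoza→Design role (74 pts) — total 97+83+88+68+99+74 = 509 pts.
Next-best assignment: Quispe→Lead role, Leclerc→QA role, Eriksen→Frontend role, Costa→Ops role, Huang→Backend role, Mendoza→Design role = 507 pts.
Swapping Eriksen↔Mendoza (Eriksen→Design role 55 pts, Mendoza→Ops role 75 pts) loses 32.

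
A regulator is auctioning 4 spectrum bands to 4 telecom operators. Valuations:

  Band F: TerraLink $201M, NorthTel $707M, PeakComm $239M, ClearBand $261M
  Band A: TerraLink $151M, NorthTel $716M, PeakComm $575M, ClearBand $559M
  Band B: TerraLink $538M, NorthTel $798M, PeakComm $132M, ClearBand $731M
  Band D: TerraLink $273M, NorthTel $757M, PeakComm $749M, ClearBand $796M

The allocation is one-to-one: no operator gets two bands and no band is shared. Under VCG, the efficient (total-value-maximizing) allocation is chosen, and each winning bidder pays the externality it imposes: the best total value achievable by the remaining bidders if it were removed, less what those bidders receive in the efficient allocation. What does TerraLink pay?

Efficient allocation: TerraLink→Band B ($538M), NorthTel→Band F ($707M), PeakComm→Band A ($575M), ClearBand→Band D ($796M); total welfare W = $2616M.
TerraLink receives Band B at value $538M, so the others get W − 538 = $2078M.
Without TerraLink: best allocation of the remaining 3 bidders over all 4 bands is NorthTel→Band A ($716M), PeakComm→Band D ($749M), ClearBand→Band B ($731M), total $2196M.
VCG payment = (others' best without TerraLink) − (others' welfare with TerraLink) = 2196 − 2078 = $118M.

TerraLink pays $118M.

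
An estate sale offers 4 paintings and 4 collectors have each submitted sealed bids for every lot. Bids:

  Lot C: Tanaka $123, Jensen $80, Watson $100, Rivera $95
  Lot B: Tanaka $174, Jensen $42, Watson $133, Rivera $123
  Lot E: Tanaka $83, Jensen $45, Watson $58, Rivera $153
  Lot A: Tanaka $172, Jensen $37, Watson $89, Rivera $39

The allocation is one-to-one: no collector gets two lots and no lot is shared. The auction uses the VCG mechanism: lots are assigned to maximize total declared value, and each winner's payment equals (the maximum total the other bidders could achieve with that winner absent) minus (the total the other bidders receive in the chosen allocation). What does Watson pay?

Efficient allocation: Tanaka→Lot A ($172), Jensen→Lot C ($80), Watson→Lot B ($133), Rivera→Lot E ($153); total welfare W = $538.
Watson receives Lot B at value $133, so the others get W − 133 = $405.
Without Watson: best allocation of the remaining 3 bidders over all 4 lots is Tanaka→Lot B ($174), Jensen→Lot C ($80), Rivera→Lot E ($153), total $407.
VCG payment = (others' best without Watson) − (others' welfare with Watson) = 407 − 405 = $2.

Watson pays $2.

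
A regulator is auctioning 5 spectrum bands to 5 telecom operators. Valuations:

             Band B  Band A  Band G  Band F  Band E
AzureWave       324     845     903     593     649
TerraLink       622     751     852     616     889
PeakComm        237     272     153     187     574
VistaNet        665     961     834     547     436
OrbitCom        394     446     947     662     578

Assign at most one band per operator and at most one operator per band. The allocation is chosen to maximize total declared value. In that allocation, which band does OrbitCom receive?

OrbitCom receives Band F.

This is a one-to-one assignment (maximum-weight bipartite matching).
Optimal: AzureWave→Band G ($903M), TerraLink→Band B ($622M), PeakComm→Band E ($574M), VistaNet→Band A ($961M), OrbitCom→Band F ($662M) — total 903+622+574+961+662 = $3722M.
Max-entry greedy (repeatedly take the single best remaining cell) gives $3627M, worse by 95.
OrbitCom's own top band is Band G ($947M), but forcing OrbitCom→Band G and reassigning the rest optimally gives only $3697M — worse by 25.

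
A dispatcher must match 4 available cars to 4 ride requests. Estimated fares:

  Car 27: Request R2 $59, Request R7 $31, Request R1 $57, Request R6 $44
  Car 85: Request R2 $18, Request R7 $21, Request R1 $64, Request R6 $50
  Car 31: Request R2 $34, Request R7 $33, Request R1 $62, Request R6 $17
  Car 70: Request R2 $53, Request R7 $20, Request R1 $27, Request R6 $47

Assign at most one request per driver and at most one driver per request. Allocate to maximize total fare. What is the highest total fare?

Maximum total: $203

Optimal: Car 27→Request R2 ($59), Car 85→Request R1 ($64), Car 31→Request R7 ($33), Car 70→Request R6 ($47) — total 59+64+33+47 = $203.
Swapping Car 70↔Car 27 (Car 70→Request R2 $53, Car 27→Request R6 $44) loses 9.
Checked against all permutations: $203 is optimal.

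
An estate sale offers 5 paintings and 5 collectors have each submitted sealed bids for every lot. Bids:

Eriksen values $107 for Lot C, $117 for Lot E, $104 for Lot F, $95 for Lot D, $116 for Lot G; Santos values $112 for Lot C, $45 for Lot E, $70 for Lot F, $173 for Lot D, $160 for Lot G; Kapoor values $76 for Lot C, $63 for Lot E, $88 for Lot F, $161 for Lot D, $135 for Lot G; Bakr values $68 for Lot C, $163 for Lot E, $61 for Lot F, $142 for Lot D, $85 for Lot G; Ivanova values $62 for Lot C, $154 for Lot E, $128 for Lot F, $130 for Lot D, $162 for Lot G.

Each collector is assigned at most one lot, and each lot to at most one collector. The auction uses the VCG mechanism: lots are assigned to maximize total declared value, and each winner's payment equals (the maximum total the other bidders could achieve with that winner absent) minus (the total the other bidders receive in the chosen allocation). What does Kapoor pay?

Efficient allocation: Eriksen→Lot C ($107), Santos→Lot G ($160), Kapoor→Lot D ($161), Bakr→Lot E ($163), Ivanova→Lot F ($128); total welfare W = $719.
Kapoor receives Lot D at value $161, so the others get W − 161 = $558.
Without Kapoor: best allocation of the remaining 4 bidders over all 5 lots is Eriksen→Lot C ($107), Santos→Lot D ($173), Bakr→Lot E ($163), Ivanova→Lot G ($162), total $605.
VCG payment = (others' best without Kapoor) − (others' welfare with Kapoor) = 605 − 558 = $47.

Kapoor pays $47.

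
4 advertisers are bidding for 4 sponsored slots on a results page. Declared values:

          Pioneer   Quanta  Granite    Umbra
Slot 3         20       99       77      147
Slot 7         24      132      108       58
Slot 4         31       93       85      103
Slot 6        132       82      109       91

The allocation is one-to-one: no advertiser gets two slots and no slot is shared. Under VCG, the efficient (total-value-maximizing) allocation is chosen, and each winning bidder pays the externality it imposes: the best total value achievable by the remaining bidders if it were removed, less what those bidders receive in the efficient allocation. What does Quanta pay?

Quanta pays $23.

Efficient allocation: Pioneer→Slot 6 ($132), Quanta→Slot 7 ($132), Granite→Slot 4 ($85), Umbra→Slot 3 ($147); total welfare W = $496.
Quanta receives Slot 7 at value $132, so the others get W − 132 = $364.
Without Quanta: best allocation of the remaining 3 bidders over all 4 slots is Pioneer→Slot 6 ($132), Granite→Slot 7 ($108), Umbra→Slot 3 ($147), total $387.
VCG payment = (others' best without Quanta) − (others' welfare with Quanta) = 387 − 364 = $23.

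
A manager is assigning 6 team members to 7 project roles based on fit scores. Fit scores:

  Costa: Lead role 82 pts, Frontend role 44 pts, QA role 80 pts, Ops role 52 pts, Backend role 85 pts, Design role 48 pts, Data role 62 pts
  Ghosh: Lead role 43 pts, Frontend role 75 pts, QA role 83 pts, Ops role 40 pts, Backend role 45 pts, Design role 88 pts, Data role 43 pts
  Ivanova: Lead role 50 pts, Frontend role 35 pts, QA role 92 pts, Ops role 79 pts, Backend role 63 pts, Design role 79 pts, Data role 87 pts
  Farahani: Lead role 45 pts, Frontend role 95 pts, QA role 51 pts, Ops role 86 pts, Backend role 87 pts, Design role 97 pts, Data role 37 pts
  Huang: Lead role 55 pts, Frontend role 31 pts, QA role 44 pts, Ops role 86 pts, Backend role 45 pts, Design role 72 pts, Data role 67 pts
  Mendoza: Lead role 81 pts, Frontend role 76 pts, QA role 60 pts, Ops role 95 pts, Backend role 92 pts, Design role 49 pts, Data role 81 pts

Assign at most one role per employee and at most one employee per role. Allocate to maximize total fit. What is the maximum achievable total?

Max total: 535 pts

Optimal: Costa→Lead role (82 pts), Ghosh→Design role (88 pts), Ivanova→QA role (92 pts), Farahani→Frontend role (95 pts), Huang→Ops role (86 pts), Mendoza→Backend role (92 pts) — total 82+88+92+95+86+92 = 535 pts.
Column-greedy (each role in turn goes to its best remaining employee) gives 481 pts, worse by 54.
Next-best assignment: Costa→Lead role, Ghosh→Design role, Ivanova→Data role, Farahani→Frontend role, Huang→Ops role, Mendoza→Backend role = 530 pts.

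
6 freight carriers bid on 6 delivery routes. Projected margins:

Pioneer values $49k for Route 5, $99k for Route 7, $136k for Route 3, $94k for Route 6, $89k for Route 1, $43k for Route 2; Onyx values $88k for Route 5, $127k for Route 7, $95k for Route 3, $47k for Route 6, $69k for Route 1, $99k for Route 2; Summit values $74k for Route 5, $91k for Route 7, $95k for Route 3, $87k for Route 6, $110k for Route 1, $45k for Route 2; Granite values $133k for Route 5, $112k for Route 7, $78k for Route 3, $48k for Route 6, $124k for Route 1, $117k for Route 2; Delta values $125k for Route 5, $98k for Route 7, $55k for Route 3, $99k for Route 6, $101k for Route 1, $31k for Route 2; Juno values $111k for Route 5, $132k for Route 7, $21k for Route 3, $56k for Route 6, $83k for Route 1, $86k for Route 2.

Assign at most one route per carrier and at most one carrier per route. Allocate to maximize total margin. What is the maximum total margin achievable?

Optimal: Pioneer→Route 3 ($136k), Onyx→Route 2 ($99k), Summit→Route 1 ($110k), Granite→Route 5 ($133k), Delta→Route 6 ($99k), Juno→Route 7 ($132k) — total 136+99+110+133+99+132 = $709k.
Row-greedy (each carrier in turn takes its best remaining route) gives $691k, worse by 18.
Next-best assignment: Pioneer→Route 3, Onyx→Route 2, Summit→Route 6, Granite→Route 1, Delta→Route 5, Juno→Route 7 = $703k.

Maximum total: $709k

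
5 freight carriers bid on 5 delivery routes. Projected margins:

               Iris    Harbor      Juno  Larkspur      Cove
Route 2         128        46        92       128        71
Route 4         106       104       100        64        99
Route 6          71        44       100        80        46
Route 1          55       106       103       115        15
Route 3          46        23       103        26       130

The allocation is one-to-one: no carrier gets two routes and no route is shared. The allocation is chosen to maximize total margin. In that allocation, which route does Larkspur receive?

This is the linear assignment problem.
Optimal: Iris→Route 2 ($128k), Harbor→Route 4 ($104k), Juno→Route 6 ($100k), Larkspur→Route 1 ($115k), Cove→Route 3 ($130k) — total 128+104+100+115+130 = $577k.
Row-greedy (each carrier in turn takes its best remaining route) gives $516k, worse by 61.
Larkspur's own top route is Route 2 ($128k), but forcing Larkspur→Route 2 and reassigning the rest optimally gives only $570k — worse by 7.

Larkspur receives Route 1.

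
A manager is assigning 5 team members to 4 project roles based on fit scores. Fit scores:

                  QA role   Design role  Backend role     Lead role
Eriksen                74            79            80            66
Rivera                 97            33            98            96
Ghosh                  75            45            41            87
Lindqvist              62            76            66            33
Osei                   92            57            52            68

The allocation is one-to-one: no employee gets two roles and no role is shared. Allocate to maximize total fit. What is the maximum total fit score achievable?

This is a one-to-one assignment (maximum-weight bipartite matching).
Optimal: Osei→QA role (92 pts), Eriksen→Design role (79 pts), Rivera→Backend role (98 pts), Ghosh→Lead role (87 pts) — total 92+79+98+87 = 356 pts.
Column-greedy (each role in turn goes to its best remaining employee) gives 329 pts, worse by 27.
Swapping Ghosh↔Osei (Ghosh→QA role 75 pts, Osei→Lead role 68 pts) loses 36.
Every other assignment is strictly worse.

Maximum total: 356 pts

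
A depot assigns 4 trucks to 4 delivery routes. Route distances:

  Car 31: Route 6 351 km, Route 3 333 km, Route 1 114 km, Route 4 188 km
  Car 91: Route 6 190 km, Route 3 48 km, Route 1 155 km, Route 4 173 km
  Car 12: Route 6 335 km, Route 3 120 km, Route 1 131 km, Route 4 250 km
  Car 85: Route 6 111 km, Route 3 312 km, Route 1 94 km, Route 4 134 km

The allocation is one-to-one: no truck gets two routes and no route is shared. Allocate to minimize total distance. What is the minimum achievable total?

Minimum total: 478 km

Optimal: Car 31→Route 4 (188 km), Car 91→Route 3 (48 km), Car 12→Route 1 (131 km), Car 85→Route 6 (111 km) — total 188+48+131+111 = 478 km.
Min-entry greedy (repeatedly take the single cheapest remaining cell) gives 665 km, worse by 187.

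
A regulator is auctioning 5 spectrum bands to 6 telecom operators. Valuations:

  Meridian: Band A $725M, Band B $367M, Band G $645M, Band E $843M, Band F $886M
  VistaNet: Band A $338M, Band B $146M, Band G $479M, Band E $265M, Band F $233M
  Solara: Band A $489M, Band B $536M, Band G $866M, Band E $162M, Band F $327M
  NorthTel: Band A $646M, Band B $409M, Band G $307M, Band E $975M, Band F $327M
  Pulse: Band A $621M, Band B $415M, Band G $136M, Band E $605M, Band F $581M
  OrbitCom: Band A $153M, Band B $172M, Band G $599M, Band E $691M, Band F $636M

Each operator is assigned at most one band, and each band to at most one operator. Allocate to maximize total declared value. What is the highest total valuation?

Max total: $3617M

Optimal: Meridian→Band A ($725M), Pulse→Band B ($415M), Solara→Band G ($866M), NorthTel→Band E ($975M), OrbitCom→Band F ($636M) — total 725+415+866+975+636 = $3617M.
Column-greedy (each band in turn goes to its best remaining operator) gives $3416M, worse by 201.
Swapping Solara↔Meridian (Solara→Band A $489M, Meridian→Band G $645M) loses 457.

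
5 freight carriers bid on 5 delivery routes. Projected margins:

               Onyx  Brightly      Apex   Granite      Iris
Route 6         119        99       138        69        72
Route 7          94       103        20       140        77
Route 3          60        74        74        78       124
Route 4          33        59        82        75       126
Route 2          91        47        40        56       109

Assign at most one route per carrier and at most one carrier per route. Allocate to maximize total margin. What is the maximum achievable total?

Max total: $569k

This is a one-to-one assignment (maximum-weight bipartite matching).
Optimal: Onyx→Route 2 ($91k), Brightly→Route 3 ($74k), Apex→Route 6 ($138k), Granite→Route 7 ($140k), Iris→Route 4 ($126k) — total 91+74+138+140+126 = $569k.
Column-greedy (each route in turn goes to its best remaining carrier) gives $552k, worse by 17.
Swapping Brightly↔Iris (Brightly→Route 4 $59k, Iris→Route 3 $124k) loses 17.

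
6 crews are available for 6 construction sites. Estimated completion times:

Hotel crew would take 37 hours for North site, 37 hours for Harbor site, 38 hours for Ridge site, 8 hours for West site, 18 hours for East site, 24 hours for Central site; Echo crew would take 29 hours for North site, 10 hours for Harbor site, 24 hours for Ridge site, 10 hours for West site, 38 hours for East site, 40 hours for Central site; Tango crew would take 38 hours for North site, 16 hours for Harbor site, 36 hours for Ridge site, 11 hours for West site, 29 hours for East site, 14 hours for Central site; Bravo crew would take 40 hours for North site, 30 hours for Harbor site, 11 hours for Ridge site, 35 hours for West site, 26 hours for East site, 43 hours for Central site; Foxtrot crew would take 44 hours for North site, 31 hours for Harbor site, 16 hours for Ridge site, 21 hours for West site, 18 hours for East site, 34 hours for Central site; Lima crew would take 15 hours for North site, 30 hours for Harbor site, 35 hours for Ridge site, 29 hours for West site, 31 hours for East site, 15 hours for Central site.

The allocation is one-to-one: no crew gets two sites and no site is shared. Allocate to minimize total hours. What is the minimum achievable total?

Optimal: Hotel crew→West site (8 hours), Echo crew→Harbor site (10 hours), Tango crew→Central site (14 hours), Bravo crew→Ridge site (11 hours), Foxtrot crew→East site (18 hours), Lima crew→North site (15 hours) — total 8+10+14+11+18+15 = 76 hours.

Minimum total: 76 hours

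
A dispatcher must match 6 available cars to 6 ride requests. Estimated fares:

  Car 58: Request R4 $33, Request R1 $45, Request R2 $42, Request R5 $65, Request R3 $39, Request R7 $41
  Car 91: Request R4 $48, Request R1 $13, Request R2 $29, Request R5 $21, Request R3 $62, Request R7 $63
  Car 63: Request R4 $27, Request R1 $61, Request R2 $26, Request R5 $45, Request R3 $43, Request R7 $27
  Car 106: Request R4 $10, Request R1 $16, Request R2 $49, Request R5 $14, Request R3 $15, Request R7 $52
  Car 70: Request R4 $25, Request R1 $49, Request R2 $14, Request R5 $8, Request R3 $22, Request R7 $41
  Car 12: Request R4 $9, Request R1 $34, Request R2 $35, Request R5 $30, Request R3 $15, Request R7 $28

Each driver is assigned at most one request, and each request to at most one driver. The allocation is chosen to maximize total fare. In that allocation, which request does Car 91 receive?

Car 91 receives Request R3.

Optimal: Car 58→Request R5 ($65), Car 91→Request R3 ($62), Car 63→Request R1 ($61), Car 106→Request R7 ($52), Car 70→Request R4 ($25), Car 12→Request R2 ($35) — total 65+62+61+52+25+35 = $300.
Column-greedy (each request in turn goes to its best remaining driver) gives $273, worse by 27.
Next-best assignment: Car 58→Request R5, Car 91→Request R4, Car 63→Request R3, Car 106→Request R7, Car 70→Request R1, Car 12→Request R2 = $292.
Car 91's own top request is Request R7 ($63), but forcing Car 91→Request R7 and reassigning the rest optimally gives only $279 — worse by 21.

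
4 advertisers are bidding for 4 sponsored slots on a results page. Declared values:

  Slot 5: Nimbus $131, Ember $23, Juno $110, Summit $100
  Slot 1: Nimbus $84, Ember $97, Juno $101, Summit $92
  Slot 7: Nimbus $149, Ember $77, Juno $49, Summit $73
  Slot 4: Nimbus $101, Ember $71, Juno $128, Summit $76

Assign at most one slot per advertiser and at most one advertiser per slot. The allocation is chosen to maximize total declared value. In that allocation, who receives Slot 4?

Optimal: Nimbus→Slot 7 ($149), Ember→Slot 1 ($97), Juno→Slot 4 ($128), Summit→Slot 5 ($100) — total 149+97+128+100 = $474.
Column-greedy (each slot in turn goes to its best remaining advertiser) gives $385, worse by 89.
Every other assignment is strictly worse.

Juno receives Slot 4.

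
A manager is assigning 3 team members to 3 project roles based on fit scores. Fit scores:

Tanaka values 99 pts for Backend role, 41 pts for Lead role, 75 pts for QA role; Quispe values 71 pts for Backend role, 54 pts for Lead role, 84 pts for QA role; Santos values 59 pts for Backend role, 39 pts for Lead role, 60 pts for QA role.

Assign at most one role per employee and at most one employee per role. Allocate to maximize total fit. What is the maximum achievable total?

Optimal: Tanaka→Backend role (99 pts), Quispe→QA role (84 pts), Santos→Lead role (39 pts) — total 99+84+39 = 222 pts.
Next-best assignment: Tanaka→Backend role, Quispe→Lead role, Santos→QA role = 213 pts.

Maximum total: 222 pts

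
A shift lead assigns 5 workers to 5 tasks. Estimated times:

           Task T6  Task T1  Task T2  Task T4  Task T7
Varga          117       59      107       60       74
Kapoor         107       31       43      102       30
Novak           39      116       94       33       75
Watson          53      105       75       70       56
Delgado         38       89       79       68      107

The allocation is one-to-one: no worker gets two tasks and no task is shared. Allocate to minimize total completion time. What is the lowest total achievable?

Minimum total: 229 min

Optimal: Varga→Task T1 (59 min), Kapoor→Task T2 (43 min), Novak→Task T4 (33 min), Watson→Task T7 (56 min), Delgado→Task T6 (38 min) — total 59+43+33+56+38 = 229 min.
Min-entry greedy (repeatedly take the single cheapest remaining cell) gives 235 min, worse by 6.
Next-best assignment: Varga→Task T1, Kapoor→Task T7, Novak→Task T4, Watson→Task T2, Delgado→Task T6 = 235 min.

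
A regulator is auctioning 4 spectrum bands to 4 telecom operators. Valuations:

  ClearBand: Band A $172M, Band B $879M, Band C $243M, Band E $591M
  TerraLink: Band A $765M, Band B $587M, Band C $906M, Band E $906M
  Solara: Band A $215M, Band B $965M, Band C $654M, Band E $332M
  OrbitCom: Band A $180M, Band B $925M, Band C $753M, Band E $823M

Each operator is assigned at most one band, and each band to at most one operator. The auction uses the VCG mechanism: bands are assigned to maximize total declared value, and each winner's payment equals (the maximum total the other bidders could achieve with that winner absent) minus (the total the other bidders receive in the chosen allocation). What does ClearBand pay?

ClearBand pays $452M.

Efficient allocation: ClearBand→Band B ($879M), TerraLink→Band A ($765M), Solara→Band C ($654M), OrbitCom→Band E ($823M); total welfare W = $3121M.
ClearBand receives Band B at value $879M, so the others get W − 879 = $2242M.
Without ClearBand: best allocation of the remaining 3 bidders over all 4 bands is TerraLink→Band C ($906M), Solara→Band B ($965M), OrbitCom→Band E ($823M), total $2694M.
VCG payment = (others' best without ClearBand) − (others' welfare with ClearBand) = 2694 − 2242 = $452M.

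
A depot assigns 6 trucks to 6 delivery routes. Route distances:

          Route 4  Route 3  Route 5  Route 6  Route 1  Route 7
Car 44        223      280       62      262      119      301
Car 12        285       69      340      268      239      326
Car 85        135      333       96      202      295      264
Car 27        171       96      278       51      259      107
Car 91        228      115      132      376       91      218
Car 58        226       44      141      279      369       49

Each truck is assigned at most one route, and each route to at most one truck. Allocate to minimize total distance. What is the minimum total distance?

Optimal: Car 44→Route 5 (62 km), Car 12→Route 3 (69 km), Car 85→Route 4 (135 km), Car 27→Route 6 (51 km), Car 91→Route 1 (91 km), Car 58→Route 7 (49 km) — total 62+69+135+51+91+49 = 457 km.
Column-greedy (each route in turn goes to its cheapest remaining truck) gives 709 km, worse by 252.
Next-best assignment: Car 44→Route 1, Car 12→Route 3, Car 85→Route 4, Car 27→Route 6, Car 91→Route 5, Car 58→Route 7 = 555 km.

Minimum total: 457 km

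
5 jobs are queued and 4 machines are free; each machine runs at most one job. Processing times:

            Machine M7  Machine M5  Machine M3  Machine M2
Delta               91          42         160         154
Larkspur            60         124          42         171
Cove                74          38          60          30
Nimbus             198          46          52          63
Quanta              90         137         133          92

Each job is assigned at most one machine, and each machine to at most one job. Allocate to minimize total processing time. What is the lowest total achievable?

Minimum total: 184 min

Optimal: Larkspur→Machine M7 (60 min), Delta→Machine M5 (42 min), Nimbus→Machine M3 (52 min), Cove→Machine M2 (30 min) — total 60+42+52+30 = 184 min.
Column-greedy (each machine in turn goes to its cheapest remaining job) gives 242 min, worse by 58.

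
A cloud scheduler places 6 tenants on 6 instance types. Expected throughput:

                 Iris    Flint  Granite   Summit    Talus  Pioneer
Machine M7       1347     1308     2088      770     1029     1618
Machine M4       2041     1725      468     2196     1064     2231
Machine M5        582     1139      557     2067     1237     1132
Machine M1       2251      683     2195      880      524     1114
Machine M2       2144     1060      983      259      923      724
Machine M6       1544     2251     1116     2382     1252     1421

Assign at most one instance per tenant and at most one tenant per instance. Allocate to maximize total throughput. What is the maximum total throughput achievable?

Max total: 11917 ops/s

Treat this as an assignment problem: match each tenant to one instance.
Optimal: Iris→Machine M2 (2144 ops/s), Flint→Machine M6 (2251 ops/s), Granite→Machine M1 (2195 ops/s), Summit→Machine M5 (2067 ops/s), Talus→Machine M7 (1029 ops/s), Pioneer→Machine M4 (2231 ops/s) — total 2144+2251+2195+2067+1029+2231 = 11917 ops/s.
Row-greedy (each tenant in turn takes its best remaining instance) gives 10747 ops/s, worse by 1170.
Next-best assignment: Iris→Machine M1, Flint→Machine M6, Granite→Machine M7, Summit→Machine M5, Talus→Machine M2, Pioneer→Machine M4 = 11811 ops/s.
Swapping Iris↔Summit (Iris→Machine M5 582 ops/s, Summit→Machine M2 259 ops/s) loses 3370.
Every other assignment is strictly worse.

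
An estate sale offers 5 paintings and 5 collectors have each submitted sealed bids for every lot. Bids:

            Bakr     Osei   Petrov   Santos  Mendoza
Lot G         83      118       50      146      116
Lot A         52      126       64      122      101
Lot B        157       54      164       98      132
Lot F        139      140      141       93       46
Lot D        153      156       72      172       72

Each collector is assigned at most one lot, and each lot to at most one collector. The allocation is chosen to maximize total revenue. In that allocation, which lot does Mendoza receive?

Mendoza receives Lot G.

Optimal: Bakr→Lot F ($139), Osei→Lot A ($126), Petrov→Lot B ($164), Santos→Lot D ($172), Mendoza→Lot G ($116) — total 139+126+164+172+116 = $717.
Column-greedy (each lot in turn goes to its best remaining collector) gives $647, worse by 70.
Swapping Santos↔Petrov (Santos→Lot B $98, Petrov→Lot D $72) loses 166.
No other one-to-one assignment exceeds $717.
Mendoza's own top lot is Lot B ($132), but forcing Mendoza→Lot B and reassigning the rest optimally gives only $698 — worse by 19.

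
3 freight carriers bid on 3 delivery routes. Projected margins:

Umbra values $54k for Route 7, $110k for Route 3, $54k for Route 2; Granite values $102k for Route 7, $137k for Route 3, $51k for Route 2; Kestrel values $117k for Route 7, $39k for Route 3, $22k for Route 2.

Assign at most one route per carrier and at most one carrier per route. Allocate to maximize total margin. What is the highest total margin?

Max total: $308k

Optimal: Umbra→Route 2 ($54k), Granite→Route 3 ($137k), Kestrel→Route 7 ($117k) — total 54+137+117 = $308k.
Row-greedy (each carrier in turn takes its best remaining route) gives $234k, worse by 74.
Next-best assignment: Umbra→Route 3, Granite→Route 2, Kestrel→Route 7 = $278k.
No other one-to-one assignment exceeds $308k.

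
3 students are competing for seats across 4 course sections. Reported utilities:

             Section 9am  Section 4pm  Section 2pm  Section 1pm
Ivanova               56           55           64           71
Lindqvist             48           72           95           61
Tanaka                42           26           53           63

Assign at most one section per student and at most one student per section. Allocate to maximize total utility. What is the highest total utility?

Max total: 214 points

Optimal: Ivanova→Section 9am (56 points), Lindqvist→Section 2pm (95 points), Tanaka→Section 1pm (63 points) — total 56+95+63 = 214 points.
Next-best assignment: Ivanova→Section 4pm, Lindqvist→Section 2pm, Tanaka→Section 1pm = 213 points.
No other one-to-one assignment exceeds 214 points.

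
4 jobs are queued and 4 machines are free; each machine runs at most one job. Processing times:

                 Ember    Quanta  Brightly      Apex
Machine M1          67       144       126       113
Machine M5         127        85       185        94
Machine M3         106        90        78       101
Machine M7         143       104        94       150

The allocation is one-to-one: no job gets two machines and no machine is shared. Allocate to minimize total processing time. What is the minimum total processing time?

Minimum total: 343 min

Treat this as an assignment problem: match each job to one machine.
Optimal: Ember→Machine M1 (67 min), Quanta→Machine M7 (104 min), Brightly→Machine M3 (78 min), Apex→Machine M5 (94 min) — total 67+104+78+94 = 343 min.
Column-greedy (each machine in turn goes to its cheapest remaining job) gives 380 min, worse by 37.
Next-best assignment: Ember→Machine M1, Quanta→Machine M3, Brightly→Machine M7, Apex→Machine M5 = 345 min.
Checked against all permutations: 343 min is optimal.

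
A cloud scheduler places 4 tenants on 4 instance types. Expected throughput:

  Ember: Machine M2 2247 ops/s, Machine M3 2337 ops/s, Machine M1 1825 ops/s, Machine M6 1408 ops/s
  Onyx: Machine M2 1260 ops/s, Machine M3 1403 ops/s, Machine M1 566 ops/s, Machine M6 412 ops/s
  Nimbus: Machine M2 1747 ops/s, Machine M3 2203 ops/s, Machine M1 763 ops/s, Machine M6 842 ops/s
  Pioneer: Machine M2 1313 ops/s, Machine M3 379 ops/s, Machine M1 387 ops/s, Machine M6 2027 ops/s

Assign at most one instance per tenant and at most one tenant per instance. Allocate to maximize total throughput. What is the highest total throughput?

This is the linear assignment problem.
Optimal: Ember→Machine M1 (1825 ops/s), Onyx→Machine M2 (1260 ops/s), Nimbus→Machine M3 (2203 ops/s), Pioneer→Machine M6 (2027 ops/s) — total 1825+1260+2203+2027 = 7315 ops/s.
Column-greedy (each instance in turn goes to its best remaining tenant) gives 7043 ops/s, worse by 272.

Max total: 7315 ops/s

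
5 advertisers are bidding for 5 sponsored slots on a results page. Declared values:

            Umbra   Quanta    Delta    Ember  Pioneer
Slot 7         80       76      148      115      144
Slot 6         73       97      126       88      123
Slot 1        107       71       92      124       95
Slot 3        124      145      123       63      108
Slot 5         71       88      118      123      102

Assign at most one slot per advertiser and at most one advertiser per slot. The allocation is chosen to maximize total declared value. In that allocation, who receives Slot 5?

Treat this as an assignment problem: match each advertiser to one slot.
Optimal: Umbra→Slot 1 ($107), Quanta→Slot 3 ($145), Delta→Slot 7 ($148), Ember→Slot 5 ($123), Pioneer→Slot 6 ($123) — total 107+145+148+123+123 = $646.
Max-entry greedy (repeatedly take the single best remaining cell) gives $611, worse by 35.
Next-best assignment: Umbra→Slot 1, Quanta→Slot 3, Delta→Slot 6, Ember→Slot 5, Pioneer→Slot 7 = $645.
Ember's own top slot is Slot 1 ($124), but forcing Ember→Slot 1 and reassigning the rest optimally gives only $611 — worse by 35.

Ember receives Slot 5.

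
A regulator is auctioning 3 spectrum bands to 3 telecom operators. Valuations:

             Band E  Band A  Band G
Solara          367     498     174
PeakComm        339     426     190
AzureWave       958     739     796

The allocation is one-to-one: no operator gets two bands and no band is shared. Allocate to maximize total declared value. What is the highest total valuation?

Max total: $1646M

Optimal: Solara→Band A ($498M), PeakComm→Band G ($190M), AzureWave→Band E ($958M) — total 498+190+958 = $1646M.
Row-greedy (each operator in turn takes its best remaining band) gives $1633M, worse by 13.
Next-best assignment: Solara→Band A, PeakComm→Band E, AzureWave→Band G = $1633M.
No other one-to-one assignment exceeds $1646M.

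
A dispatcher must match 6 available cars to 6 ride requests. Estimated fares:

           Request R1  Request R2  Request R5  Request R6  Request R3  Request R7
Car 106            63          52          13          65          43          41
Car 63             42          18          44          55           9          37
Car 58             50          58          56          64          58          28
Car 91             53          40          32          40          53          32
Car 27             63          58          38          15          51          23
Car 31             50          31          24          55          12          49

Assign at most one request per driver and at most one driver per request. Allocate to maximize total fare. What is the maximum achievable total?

This is the linear assignment problem.
Optimal: Car 106→Request R1 ($63), Car 63→Request R6 ($55), Car 58→Request R5 ($56), Car 91→Request R3 ($53), Car 27→Request R2 ($58), Car 31→Request R7 ($49) — total 63+55+56+53+58+49 = $334.
Column-greedy (each request in turn goes to its best remaining driver) gives $296, worse by 38.

Max total: $334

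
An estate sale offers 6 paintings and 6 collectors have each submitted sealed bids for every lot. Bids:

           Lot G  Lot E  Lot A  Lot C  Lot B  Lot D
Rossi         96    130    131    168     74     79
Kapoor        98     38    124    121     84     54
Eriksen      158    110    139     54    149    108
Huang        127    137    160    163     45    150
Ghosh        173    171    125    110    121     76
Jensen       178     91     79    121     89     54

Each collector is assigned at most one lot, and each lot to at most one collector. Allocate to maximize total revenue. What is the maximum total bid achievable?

Optimal: Rossi→Lot C ($168), Kapoor→Lot A ($124), Eriksen→Lot B ($149), Huang→Lot D ($150), Ghosh→Lot E ($171), Jensen→Lot G ($178) — total 168+124+149+150+171+178 = $940.
Max-entry greedy (repeatedly take the single best remaining cell) gives $880, worse by 60.
Swapping Eriksen↔Ghosh (Eriksen→Lot E $110, Ghosh→Lot B $121) loses 89.

Maximum total: $940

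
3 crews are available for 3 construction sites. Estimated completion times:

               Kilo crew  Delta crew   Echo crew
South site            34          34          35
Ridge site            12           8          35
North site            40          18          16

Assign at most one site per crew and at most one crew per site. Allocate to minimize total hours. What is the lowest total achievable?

Min total: 58 hours

Optimal: Kilo crew→South site (34 hours), Delta crew→Ridge site (8 hours), Echo crew→North site (16 hours) — total 34+8+16 = 58 hours.
Row-greedy (each crew in turn takes its cheapest remaining site) gives 65 hours, worse by 7.
Next-best assignment: Kilo crew→Ridge site, Delta crew→South site, Echo crew→North site = 62 hours.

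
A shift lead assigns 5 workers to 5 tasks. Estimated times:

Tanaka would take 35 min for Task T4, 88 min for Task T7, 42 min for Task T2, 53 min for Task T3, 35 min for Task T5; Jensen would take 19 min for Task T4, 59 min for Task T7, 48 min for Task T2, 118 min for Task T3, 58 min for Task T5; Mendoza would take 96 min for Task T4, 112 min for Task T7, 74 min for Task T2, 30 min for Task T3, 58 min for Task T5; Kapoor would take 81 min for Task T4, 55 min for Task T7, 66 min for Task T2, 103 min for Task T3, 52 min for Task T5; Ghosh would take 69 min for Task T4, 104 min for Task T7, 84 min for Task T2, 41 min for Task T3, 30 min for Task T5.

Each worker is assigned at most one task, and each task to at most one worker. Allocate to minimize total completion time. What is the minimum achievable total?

Min total: 176 min

Optimal: Tanaka→Task T2 (42 min), Jensen→Task T4 (19 min), Mendoza→Task T3 (30 min), Kapoor→Task T7 (55 min), Ghosh→Task T5 (30 min) — total 42+19+30+55+30 = 176 min.
Row-greedy (each worker in turn takes its cheapest remaining task) gives 269 min, worse by 93.
No other one-to-one assignment undercuts 176 min.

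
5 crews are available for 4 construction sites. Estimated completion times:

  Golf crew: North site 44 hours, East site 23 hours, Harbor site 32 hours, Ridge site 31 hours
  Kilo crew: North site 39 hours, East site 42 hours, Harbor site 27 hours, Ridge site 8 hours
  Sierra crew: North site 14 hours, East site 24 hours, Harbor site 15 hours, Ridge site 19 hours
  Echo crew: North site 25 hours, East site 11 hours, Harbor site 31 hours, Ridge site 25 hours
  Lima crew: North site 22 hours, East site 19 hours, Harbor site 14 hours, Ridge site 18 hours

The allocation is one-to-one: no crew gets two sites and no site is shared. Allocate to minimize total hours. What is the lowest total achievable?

Min total: 47 hours

This is a one-to-one assignment (minimum-cost bipartite matching).
Optimal: Sierra crew→North site (14 hours), Echo crew→East site (11 hours), Lima crew→Harbor site (14 hours), Kilo crew→Ridge site (8 hours) — total 14+11+14+8 = 47 hours.
Row-greedy (each crew in turn takes its cheapest remaining site) gives 76 hours, worse by 29.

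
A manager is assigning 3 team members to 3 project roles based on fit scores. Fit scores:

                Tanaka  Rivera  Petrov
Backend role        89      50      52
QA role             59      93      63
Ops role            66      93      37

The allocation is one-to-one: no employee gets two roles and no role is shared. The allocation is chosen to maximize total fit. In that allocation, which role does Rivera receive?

Rivera receives Ops role.

Optimal: Tanaka→Backend role (89 pts), Rivera→Ops role (93 pts), Petrov→QA role (63 pts) — total 89+93+63 = 245 pts.
Max-entry greedy (repeatedly take the single best remaining cell) gives 219 pts, worse by 26.
Next-best assignment: Tanaka→Backend role, Rivera→QA role, Petrov→Ops role = 219 pts.
Swapping Petrov↔Rivera (Petrov→Ops role 37 pts, Rivera→QA role 93 pts) loses 26.
Rivera's own top role is QA role (93 pts), but forcing Rivera→QA role and reassigning the rest optimally gives only 219 pts — worse by 26.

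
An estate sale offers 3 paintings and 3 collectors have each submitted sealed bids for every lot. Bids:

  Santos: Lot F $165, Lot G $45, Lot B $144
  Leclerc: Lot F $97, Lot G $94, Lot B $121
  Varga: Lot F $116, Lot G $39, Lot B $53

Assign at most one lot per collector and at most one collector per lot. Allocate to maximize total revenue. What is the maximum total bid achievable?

Maximum total: $354

Optimal: Santos→Lot B ($144), Leclerc→Lot G ($94), Varga→Lot F ($116) — total 144+94+116 = $354.
Column-greedy (each lot in turn goes to its best remaining collector) gives $312, worse by 42.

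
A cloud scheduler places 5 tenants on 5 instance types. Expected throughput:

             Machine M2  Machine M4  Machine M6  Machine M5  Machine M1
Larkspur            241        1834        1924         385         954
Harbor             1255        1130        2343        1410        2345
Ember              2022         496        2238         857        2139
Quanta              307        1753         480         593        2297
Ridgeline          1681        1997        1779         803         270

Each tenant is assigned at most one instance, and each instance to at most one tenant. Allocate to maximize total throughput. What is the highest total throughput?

Max total: 9650 ops/s

This is a one-to-one assignment (maximum-weight bipartite matching).
Optimal: Larkspur→Machine M6 (1924 ops/s), Harbor→Machine M5 (1410 ops/s), Ember→Machine M2 (2022 ops/s), Quanta→Machine M1 (2297 ops/s), Ridgeline→Machine M4 (1997 ops/s) — total 1924+1410+2022+2297+1997 = 9650 ops/s.
Next-best assignment: Larkspur→Machine M4, Harbor→Machine M5, Ember→Machine M6, Quanta→Machine M1, Ridgeline→Machine M2 = 9460 ops/s.
Every other assignment is strictly worse.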